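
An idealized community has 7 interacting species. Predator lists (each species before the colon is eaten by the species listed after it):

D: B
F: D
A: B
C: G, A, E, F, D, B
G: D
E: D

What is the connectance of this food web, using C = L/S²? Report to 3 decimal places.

The web has S = 7 species and L = 11 feeding links.
C = L / S² = 11 / 49 = 0.2245 ≈ 0.224.

C = 0.224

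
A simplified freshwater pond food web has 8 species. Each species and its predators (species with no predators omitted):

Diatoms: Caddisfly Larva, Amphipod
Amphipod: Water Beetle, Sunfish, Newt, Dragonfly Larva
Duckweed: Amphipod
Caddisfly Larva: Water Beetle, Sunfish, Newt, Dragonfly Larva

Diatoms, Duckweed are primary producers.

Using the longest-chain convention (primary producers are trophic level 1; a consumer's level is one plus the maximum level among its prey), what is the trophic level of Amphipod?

Trophic level 2

Diatoms is a producer → level 1.
Amphipod eats Diatoms (level 1); other prey at levels: Duckweed 1 → level 2.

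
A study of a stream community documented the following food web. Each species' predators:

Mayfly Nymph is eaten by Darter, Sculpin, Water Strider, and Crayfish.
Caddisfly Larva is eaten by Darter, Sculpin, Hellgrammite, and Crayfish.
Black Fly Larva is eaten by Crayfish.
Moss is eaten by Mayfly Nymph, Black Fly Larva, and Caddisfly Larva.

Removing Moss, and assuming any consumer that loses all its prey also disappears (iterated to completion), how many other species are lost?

Remove Moss.
Round 1: Black Fly Larva (all prey gone), Mayfly Nymph (all prey gone), Caddisfly Larva (all prey gone) → extinct.
Round 2: Water Strider (all prey gone), Hellgrammite (all prey gone), Crayfish (all prey gone), Darter (all prey gone), Sculpin (all prey gone) → extinct.
No further losses. Total secondary extinctions: 8.

8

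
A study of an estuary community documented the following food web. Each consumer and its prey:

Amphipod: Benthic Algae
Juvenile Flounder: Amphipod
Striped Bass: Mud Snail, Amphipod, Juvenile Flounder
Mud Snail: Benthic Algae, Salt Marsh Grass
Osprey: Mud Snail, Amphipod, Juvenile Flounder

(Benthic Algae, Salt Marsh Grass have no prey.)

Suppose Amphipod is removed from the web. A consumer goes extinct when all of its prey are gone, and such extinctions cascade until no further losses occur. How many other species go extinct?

1

Remove Amphipod.
Round 1: Juvenile Flounder (all prey gone) → extinct.
No further losses. Total secondary extinctions: 1.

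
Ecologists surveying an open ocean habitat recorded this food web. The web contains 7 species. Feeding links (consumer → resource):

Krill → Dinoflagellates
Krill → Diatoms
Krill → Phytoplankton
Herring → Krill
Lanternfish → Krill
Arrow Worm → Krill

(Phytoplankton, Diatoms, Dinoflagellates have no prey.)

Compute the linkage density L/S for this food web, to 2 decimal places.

There are L = 6 links among S = 7 species.
L/S = 6/7 = 0.8571 ≈ 0.86.

L/S = 0.86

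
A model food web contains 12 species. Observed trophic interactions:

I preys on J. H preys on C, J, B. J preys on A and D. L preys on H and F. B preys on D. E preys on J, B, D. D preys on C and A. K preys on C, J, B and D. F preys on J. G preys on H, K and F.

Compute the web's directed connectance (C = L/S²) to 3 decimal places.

The web has S = 12 species and L = 22 feeding links.
C = L / S² = 22 / 144 = 0.1528 ≈ 0.153.

C = 0.153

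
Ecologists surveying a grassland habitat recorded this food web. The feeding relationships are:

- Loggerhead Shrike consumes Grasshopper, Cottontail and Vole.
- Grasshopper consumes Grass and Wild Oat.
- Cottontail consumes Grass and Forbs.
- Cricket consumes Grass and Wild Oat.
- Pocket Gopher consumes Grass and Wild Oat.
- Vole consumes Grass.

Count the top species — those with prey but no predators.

Top species (has prey, but nothing eats it): Cricket, Pocket Gopher, Loggerhead Shrike.
Count: 3.

3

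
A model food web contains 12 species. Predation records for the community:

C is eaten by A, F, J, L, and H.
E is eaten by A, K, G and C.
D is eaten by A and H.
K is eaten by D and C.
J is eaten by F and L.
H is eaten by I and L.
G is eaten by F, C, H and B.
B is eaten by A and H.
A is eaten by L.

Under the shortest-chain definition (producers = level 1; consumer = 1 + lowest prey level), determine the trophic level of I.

Trophic level 4

E is a producer → level 1.
G eats E → level 2.
H eats G → level 3.
I eats H → level 4.
No prey of I is below level 3, so 4 is the minimum.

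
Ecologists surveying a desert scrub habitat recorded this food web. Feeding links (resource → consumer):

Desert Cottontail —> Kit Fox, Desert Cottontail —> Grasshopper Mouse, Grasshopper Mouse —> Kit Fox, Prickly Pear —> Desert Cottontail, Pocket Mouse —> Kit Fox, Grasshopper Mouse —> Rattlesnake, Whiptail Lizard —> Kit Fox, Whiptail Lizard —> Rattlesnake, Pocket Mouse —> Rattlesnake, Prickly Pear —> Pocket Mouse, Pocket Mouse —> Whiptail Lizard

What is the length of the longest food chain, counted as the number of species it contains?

One longest chain: Prickly Pear → Desert Cottontail → Grasshopper Mouse → Rattlesnake.
It has 4 species and 3 links.

4 species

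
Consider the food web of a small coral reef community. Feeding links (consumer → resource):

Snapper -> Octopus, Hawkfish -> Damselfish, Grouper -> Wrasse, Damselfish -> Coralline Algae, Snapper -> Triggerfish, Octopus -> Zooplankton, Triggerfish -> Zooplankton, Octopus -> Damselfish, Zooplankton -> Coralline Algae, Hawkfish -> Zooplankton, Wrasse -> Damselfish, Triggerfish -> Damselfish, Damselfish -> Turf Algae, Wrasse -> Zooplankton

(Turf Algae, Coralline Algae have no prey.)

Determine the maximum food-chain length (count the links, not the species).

3 links

One longest chain: Turf Algae → Damselfish → Wrasse → Grouper.
It has 4 species and 3 links.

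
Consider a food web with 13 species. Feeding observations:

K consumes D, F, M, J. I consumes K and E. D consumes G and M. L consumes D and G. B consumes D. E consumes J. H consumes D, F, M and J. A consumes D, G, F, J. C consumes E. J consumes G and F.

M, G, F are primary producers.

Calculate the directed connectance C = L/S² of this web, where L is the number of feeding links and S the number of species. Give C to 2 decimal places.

The web has S = 13 species and L = 23 feeding links.
C = L / S² = 23 / 169 = 0.1361 ≈ 0.14.

C = 0.14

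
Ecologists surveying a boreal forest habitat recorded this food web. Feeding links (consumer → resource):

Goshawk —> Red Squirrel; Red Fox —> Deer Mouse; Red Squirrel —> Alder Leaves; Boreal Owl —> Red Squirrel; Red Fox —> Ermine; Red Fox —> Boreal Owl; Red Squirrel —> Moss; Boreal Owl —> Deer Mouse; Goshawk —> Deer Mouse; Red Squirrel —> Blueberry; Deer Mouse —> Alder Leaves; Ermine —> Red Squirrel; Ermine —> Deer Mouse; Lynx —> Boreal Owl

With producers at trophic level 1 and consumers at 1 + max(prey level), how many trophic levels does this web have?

Producers (level 1): Blueberry, Alder Leaves, Moss.
Blueberry → Red Squirrel → Boreal Owl → Red Fox gives Red Fox level 4.
No species has a prey at level 4, so no species reaches level 5.

4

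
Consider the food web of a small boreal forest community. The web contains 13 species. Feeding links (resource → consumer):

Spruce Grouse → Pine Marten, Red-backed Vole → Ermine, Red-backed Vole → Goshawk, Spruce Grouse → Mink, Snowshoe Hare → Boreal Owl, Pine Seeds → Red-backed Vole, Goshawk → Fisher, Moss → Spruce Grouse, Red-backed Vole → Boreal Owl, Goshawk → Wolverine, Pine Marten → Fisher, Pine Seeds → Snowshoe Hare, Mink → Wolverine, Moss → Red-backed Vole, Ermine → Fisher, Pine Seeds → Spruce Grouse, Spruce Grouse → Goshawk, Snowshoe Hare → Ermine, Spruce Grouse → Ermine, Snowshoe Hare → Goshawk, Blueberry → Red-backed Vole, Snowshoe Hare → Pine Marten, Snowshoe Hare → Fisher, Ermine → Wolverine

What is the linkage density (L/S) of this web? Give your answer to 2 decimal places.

L/S = 1.85

There are L = 24 links among S = 13 species.
L/S = 24/13 = 1.8462 ≈ 1.85.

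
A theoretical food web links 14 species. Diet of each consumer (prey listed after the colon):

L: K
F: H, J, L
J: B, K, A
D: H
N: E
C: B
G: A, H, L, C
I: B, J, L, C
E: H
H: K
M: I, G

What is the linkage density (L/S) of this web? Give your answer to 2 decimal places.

L/S = 1.57

There are L = 22 links among S = 14 species.
L/S = 22/14 = 1.5714 ≈ 1.57.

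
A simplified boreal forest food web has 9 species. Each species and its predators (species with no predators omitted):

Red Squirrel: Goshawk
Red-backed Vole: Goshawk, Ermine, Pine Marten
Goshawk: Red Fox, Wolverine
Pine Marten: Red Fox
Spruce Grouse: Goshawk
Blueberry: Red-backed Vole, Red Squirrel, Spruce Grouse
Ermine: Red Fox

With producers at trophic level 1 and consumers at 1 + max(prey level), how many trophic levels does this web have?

4

Producers (level 1): Blueberry.
Blueberry → Red-backed Vole → Goshawk → Wolverine gives Wolverine level 4.
No species has a prey at level 4, so no species reaches level 5.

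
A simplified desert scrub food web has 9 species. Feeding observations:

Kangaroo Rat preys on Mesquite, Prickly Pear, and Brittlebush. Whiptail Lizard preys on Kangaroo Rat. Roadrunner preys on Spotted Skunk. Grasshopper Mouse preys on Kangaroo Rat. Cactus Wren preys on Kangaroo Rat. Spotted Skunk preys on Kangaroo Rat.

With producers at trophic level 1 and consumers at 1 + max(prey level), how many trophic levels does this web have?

Producers (level 1): Mesquite, Prickly Pear, Brittlebush.
Mesquite → Kangaroo Rat → Spotted Skunk → Roadrunner gives Roadrunner level 4.
No species has a prey at level 4, so no species reaches level 5.

4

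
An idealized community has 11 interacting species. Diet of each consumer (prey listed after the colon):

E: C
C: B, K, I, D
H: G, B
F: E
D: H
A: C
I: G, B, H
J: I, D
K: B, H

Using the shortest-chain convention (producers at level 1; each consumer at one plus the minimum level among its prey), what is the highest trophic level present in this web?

4

Producers (level 1): G, B.
Following each consumer down to its lowest-level prey: B → C → E → F (levels 1 through 4).
All prey of F (E 3) are at level 3 or above, so F is at level 1 + 3 = 4.
Every consumer has at least one prey at level 3 or below, so none exceeds level 4.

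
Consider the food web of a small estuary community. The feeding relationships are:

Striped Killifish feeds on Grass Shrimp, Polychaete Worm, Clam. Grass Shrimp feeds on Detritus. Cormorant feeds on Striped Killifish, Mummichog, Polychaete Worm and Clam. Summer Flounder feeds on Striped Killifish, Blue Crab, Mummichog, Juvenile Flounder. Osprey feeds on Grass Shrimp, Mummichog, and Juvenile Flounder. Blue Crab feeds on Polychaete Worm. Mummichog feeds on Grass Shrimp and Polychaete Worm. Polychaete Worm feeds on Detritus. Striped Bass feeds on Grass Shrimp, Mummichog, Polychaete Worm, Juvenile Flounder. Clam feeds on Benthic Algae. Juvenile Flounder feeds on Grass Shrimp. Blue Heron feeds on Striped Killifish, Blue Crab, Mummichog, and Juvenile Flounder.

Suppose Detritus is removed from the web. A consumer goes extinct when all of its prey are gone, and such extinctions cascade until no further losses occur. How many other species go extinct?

Remove Detritus.
Round 1: Grass Shrimp (all prey gone), Polychaete Worm (all prey gone) → extinct.
Round 2: Mummichog (all prey gone), Blue Crab (all prey gone), Juvenile Flounder (all prey gone) → extinct.
Round 3: Striped Bass (all prey gone), Osprey (all prey gone) → extinct.
No further losses. Total secondary extinctions: 7.

7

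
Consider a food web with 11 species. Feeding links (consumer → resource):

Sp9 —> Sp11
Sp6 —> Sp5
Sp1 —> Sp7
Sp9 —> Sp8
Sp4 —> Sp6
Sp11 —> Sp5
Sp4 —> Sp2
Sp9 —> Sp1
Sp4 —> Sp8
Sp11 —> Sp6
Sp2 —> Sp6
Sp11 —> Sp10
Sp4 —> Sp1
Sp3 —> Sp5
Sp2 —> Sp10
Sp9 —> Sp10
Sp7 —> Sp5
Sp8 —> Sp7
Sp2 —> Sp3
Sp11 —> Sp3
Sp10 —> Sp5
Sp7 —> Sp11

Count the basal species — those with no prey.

1

Basal species (no prey listed): Sp5.
Count: 1.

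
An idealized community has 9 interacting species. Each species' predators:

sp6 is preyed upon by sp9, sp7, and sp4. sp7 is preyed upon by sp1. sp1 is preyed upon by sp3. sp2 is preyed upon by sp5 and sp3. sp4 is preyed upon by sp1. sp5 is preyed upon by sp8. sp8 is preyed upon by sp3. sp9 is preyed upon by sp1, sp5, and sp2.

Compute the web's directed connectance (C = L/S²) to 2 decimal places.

C = 0.16

The web has S = 9 species and L = 13 feeding links.
C = L / S² = 13 / 81 = 0.1605 ≈ 0.16.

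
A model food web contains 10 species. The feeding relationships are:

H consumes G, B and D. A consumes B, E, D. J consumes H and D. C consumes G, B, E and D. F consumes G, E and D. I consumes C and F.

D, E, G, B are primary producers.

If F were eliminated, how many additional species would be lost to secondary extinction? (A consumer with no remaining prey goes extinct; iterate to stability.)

0

Remove F.
Every predator of it retains at least one other prey: I still has C.
No consumer loses all prey, so no secondary extinctions occur.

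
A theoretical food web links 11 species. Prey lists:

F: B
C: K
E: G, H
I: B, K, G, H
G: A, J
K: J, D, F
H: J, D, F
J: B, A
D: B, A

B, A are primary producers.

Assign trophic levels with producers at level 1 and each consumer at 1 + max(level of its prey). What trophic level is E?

Trophic level 4

B is a producer → level 1.
J eats B (level 1); other prey at levels: A 1 → level 2.
G eats J (level 2); other prey at levels: A 1 → level 3.
E eats G (level 3); other prey at levels: H 3 → level 4.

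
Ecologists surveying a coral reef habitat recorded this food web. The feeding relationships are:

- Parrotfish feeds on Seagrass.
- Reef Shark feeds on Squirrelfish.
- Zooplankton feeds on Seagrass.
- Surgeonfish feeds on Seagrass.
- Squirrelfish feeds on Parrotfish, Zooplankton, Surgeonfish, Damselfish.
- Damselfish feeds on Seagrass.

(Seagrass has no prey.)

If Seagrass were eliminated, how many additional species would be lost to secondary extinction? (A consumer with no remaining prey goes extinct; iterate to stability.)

Remove Seagrass.
Round 1: Parrotfish (all prey gone), Damselfish (all prey gone), Zooplankton (all prey gone), Surgeonfish (all prey gone) → extinct.
Round 2: Squirrelfish (all prey gone) → extinct.
Round 3: Reef Shark (all prey gone) → extinct.
No further losses. Total secondary extinctions: 6.

6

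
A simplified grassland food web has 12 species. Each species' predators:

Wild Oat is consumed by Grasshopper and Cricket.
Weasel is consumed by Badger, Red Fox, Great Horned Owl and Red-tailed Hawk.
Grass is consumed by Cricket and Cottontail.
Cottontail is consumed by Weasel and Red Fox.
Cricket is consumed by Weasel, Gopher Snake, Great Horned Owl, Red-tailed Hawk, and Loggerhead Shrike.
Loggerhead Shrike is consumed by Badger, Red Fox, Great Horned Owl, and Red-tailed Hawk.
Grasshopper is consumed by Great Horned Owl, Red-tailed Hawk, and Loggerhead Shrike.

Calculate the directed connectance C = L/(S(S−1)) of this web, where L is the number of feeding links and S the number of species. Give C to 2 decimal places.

The web has S = 12 species and L = 22 feeding links.
C = L / (S(S−1)) = 22 / 132 = 0.1667 ≈ 0.17.

C = 0.17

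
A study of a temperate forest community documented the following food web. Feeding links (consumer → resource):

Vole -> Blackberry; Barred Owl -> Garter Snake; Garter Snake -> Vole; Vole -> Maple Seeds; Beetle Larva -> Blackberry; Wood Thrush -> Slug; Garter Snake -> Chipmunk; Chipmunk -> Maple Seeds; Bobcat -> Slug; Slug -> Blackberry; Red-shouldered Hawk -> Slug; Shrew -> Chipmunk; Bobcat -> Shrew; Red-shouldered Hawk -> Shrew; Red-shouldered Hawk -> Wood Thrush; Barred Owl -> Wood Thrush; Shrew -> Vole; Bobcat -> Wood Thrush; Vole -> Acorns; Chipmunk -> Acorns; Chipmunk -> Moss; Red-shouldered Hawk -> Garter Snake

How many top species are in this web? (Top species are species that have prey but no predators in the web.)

Top species (has prey, but nothing eats it): Beetle Larva, Barred Owl, Bobcat, Red-shouldered Hawk.
Count: 4.

4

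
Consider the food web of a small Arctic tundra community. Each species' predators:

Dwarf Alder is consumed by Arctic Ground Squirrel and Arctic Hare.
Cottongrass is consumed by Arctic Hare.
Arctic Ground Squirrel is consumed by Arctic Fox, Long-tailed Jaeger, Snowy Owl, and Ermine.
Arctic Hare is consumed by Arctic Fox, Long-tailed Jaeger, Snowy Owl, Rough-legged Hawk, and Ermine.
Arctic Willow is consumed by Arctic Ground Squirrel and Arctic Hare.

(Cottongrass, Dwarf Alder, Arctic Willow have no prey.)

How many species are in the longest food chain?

One longest chain: Cottongrass → Arctic Hare → Rough-legged Hawk.
It has 3 species and 2 links.

3 species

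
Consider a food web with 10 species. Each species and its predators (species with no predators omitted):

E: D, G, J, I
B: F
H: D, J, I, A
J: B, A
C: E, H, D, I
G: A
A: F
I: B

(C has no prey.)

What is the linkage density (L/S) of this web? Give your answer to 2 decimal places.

L/S = 1.80

There are L = 18 links among S = 10 species.
L/S = 18/10 = 1.8000 ≈ 1.80.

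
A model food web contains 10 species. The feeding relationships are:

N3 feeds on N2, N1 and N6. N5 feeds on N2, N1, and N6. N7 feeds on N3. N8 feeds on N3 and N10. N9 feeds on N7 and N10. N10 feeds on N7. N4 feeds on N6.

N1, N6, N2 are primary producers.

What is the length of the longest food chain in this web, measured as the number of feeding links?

One longest chain: N1 → N3 → N7 → N10 → N8.
It has 5 species and 4 links.

4 links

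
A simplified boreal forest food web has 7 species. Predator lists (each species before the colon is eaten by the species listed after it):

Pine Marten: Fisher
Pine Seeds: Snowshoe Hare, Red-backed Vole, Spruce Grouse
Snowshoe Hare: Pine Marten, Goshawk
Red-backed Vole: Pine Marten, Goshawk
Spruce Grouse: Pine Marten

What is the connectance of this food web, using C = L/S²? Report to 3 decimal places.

The web has S = 7 species and L = 9 feeding links.
C = L / S² = 9 / 49 = 0.1837 ≈ 0.184.

C = 0.184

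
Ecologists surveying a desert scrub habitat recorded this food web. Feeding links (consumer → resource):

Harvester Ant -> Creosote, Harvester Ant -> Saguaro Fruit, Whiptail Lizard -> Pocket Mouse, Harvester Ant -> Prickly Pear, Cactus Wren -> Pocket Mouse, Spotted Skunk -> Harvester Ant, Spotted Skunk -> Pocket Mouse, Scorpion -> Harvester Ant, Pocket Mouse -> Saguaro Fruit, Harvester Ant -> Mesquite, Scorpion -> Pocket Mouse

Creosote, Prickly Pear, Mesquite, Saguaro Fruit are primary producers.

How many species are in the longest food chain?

One longest chain: Saguaro Fruit → Pocket Mouse → Cactus Wren.
It has 3 species and 2 links.

3 species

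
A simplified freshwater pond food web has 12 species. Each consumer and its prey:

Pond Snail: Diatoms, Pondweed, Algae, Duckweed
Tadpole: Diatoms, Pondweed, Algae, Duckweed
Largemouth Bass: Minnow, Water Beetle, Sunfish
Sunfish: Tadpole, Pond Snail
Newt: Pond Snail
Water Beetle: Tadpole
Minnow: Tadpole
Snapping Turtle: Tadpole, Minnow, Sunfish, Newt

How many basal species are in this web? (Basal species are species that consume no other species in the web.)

4

Basal species (no prey listed): Diatoms, Pondweed, Algae, Duckweed.
Count: 4.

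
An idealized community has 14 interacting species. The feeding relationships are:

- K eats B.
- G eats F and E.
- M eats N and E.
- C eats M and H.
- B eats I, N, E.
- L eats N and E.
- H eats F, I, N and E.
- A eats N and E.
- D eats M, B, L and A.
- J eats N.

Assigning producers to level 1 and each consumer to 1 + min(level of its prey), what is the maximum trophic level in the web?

Producers (level 1): I, F, E, N.
Following each consumer down to its lowest-level prey: E → L → D (levels 1 through 3).
All prey of D (L 2, A 2, M 2, B 2) are at level 2 or above, so D is at level 1 + 2 = 3.
Every consumer has at least one prey at level 2 or below, so none exceeds level 3.

3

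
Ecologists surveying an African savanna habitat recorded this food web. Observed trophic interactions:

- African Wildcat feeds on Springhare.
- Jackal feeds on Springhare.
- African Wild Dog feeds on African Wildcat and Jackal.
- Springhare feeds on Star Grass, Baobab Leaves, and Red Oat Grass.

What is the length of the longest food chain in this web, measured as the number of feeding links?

3 links

One longest chain: Baobab Leaves → Springhare → Jackal → African Wild Dog.
It has 4 species and 3 links.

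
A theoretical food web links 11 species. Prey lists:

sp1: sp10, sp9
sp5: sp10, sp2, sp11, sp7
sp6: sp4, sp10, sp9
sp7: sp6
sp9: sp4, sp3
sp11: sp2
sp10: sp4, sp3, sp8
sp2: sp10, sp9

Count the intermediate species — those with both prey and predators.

Intermediate species (has both prey and predators): sp10, sp9, sp6, sp2, sp11, sp7.
Count: 6.

6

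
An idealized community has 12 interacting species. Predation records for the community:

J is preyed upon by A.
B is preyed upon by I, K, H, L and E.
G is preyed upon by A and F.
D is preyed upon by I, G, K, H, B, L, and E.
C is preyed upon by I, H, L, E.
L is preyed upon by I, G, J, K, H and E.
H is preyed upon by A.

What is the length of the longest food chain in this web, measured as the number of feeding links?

One longest chain: D → B → L → G → F.
It has 5 species and 4 links.

4 links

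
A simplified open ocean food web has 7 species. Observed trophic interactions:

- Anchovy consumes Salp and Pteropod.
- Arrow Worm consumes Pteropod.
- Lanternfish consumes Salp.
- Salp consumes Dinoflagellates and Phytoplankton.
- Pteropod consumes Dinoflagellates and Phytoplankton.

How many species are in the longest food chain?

One longest chain: Dinoflagellates → Pteropod → Anchovy.
It has 3 species and 2 links.

3 species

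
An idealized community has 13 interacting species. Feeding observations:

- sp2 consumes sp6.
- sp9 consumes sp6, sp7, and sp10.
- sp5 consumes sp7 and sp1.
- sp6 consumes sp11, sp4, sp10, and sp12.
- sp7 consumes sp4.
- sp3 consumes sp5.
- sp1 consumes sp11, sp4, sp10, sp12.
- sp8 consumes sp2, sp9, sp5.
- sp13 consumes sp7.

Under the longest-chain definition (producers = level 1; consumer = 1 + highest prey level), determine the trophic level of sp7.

Trophic level 2

sp4 is a producer → level 1.
sp7 eats sp4 → level 2.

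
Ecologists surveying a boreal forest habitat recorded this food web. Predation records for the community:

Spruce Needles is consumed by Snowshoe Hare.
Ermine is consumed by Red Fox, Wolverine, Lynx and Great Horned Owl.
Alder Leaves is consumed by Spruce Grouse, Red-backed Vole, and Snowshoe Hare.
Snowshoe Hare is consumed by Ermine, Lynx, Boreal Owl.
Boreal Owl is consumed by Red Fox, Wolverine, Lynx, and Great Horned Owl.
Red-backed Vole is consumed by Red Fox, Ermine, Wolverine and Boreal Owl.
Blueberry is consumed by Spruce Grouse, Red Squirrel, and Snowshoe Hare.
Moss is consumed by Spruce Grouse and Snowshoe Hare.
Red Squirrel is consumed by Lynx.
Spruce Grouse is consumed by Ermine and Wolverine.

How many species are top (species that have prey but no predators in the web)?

Top species (has prey, but nothing eats it): Wolverine, Lynx, Great Horned Owl, Red Fox.
Count: 4.

4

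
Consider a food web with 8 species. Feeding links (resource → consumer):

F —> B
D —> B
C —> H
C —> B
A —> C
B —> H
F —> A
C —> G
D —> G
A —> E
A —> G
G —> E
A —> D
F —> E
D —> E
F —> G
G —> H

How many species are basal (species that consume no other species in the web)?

1

Basal species (no prey listed): F.
Count: 1.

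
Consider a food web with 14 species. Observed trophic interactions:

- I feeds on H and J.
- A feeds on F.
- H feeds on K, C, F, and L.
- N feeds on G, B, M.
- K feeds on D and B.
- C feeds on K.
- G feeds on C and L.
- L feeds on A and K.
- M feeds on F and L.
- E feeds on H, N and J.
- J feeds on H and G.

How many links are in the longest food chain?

5 links

One longest chain: B → K → C → H → J → I.
It has 6 species and 5 links.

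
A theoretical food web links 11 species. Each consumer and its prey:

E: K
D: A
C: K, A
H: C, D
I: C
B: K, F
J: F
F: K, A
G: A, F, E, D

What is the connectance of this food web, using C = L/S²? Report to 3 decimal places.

The web has S = 11 species and L = 16 feeding links.
C = L / S² = 16 / 121 = 0.1322 ≈ 0.132.

C = 0.132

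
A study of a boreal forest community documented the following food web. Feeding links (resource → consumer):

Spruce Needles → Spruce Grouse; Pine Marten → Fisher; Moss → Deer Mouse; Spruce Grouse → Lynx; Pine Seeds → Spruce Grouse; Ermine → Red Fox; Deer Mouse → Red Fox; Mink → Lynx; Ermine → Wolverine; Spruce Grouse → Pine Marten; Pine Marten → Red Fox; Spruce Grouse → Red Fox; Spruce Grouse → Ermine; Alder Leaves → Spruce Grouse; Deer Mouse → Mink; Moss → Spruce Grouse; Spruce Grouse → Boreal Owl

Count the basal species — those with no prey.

Basal species (no prey listed): Alder Leaves, Moss, Pine Seeds, Spruce Needles.
Count: 4.

4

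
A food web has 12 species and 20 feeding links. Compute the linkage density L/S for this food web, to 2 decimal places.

There are L = 20 links among S = 12 species.
L/S = 20/12 = 1.6667 ≈ 1.67.

L/S = 1.67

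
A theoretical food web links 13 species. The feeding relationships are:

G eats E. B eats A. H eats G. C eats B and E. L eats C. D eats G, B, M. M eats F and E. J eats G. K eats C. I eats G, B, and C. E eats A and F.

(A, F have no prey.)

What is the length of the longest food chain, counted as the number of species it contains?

4 species

One longest chain: A → B → C → K.
It has 4 species and 3 links.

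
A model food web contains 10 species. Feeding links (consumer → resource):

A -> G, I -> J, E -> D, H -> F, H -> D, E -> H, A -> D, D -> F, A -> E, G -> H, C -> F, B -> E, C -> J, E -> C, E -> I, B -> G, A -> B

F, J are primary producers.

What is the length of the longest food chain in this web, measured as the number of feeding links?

One longest chain: F → D → H → E → B → A.
It has 6 species and 5 links.

5 links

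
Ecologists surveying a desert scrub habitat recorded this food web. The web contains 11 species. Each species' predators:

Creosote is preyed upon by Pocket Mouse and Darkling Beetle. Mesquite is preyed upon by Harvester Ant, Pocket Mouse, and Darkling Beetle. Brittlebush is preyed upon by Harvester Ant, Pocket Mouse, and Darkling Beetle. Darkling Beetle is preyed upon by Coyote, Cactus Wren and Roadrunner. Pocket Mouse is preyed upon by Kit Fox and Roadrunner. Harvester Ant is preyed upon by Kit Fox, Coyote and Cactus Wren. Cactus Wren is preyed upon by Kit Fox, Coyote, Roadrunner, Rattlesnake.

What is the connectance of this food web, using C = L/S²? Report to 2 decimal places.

C = 0.17

The web has S = 11 species and L = 20 feeding links.
C = L / S² = 20 / 121 = 0.1653 ≈ 0.17.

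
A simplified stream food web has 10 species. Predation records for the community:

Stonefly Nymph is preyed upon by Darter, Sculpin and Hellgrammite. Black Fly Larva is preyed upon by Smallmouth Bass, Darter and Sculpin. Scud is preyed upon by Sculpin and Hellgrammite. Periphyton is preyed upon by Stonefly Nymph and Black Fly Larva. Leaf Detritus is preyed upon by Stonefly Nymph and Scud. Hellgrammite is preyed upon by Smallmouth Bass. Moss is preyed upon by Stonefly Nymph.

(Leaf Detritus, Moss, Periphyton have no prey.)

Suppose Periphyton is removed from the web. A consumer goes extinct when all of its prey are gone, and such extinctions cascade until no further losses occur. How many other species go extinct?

1

Remove Periphyton.
Round 1: Black Fly Larva (all prey gone) → extinct.
No further losses. Total secondary extinctions: 1.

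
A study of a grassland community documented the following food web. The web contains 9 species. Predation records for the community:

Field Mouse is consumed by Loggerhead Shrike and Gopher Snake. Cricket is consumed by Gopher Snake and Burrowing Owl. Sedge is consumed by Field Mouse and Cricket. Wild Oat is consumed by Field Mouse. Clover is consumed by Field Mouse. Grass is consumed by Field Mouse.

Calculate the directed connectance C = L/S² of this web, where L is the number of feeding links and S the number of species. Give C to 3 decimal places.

C = 0.111

The web has S = 9 species and L = 9 feeding links.
C = L / S² = 9 / 81 = 0.1111 ≈ 0.111.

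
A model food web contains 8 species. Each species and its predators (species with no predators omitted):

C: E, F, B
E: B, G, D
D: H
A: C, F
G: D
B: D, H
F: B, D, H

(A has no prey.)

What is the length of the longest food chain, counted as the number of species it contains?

6 species

One longest chain: A → C → E → B → D → H.
It has 6 species and 5 links.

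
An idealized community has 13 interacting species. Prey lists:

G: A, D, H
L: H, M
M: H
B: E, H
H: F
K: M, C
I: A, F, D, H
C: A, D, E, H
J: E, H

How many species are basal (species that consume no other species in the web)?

4

Basal species (no prey listed): A, F, D, E.
Count: 4.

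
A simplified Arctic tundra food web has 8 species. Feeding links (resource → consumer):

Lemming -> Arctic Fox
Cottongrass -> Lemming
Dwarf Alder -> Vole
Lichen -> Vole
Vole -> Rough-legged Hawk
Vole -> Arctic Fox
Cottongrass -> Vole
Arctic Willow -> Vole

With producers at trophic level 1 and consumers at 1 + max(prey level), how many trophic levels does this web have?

3

Producers (level 1): Lichen, Dwarf Alder, Arctic Willow, Cottongrass.
Lichen → Vole → Rough-legged Hawk gives Rough-legged Hawk level 3.
No species has a prey at level 3, so no species reaches level 4.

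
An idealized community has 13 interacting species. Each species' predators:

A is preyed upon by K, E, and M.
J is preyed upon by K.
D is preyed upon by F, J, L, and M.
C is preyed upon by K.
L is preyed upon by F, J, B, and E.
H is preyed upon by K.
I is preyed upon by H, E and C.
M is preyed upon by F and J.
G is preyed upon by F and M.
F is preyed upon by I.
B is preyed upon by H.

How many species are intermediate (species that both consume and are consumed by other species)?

8

Intermediate species (has both prey and predators): M, L, B, F, J, I, C, H.
Count: 8.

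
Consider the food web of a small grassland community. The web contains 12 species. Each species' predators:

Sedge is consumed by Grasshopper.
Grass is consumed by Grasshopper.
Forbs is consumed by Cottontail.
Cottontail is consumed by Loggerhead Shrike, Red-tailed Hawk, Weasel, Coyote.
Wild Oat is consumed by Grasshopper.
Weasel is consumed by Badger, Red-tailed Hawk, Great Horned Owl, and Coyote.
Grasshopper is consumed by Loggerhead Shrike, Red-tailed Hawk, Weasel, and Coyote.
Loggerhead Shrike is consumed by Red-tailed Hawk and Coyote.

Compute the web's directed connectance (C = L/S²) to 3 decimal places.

The web has S = 12 species and L = 18 feeding links.
C = L / S² = 18 / 144 = 0.1250 ≈ 0.125.

C = 0.125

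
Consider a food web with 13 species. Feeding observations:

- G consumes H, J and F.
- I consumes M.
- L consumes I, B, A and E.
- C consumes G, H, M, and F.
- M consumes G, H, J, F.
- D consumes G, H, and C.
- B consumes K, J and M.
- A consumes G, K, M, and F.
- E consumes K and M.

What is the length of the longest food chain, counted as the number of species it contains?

One longest chain: J → G → M → I → L.
It has 5 species and 4 links.

5 species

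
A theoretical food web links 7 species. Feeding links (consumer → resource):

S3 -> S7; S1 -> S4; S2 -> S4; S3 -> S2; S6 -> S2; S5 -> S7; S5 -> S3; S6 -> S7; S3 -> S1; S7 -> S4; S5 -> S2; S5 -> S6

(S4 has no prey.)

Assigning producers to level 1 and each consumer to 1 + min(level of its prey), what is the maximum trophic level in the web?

Producers (level 1): S4.
Following each consumer down to its lowest-level prey: S4 → S2 → S6 (levels 1 through 3).
All prey of S6 (S2 2, S7 2) are at level 2 or above, so S6 is at level 1 + 2 = 3.
Every consumer has at least one prey at level 2 or below, so none exceeds level 3.

3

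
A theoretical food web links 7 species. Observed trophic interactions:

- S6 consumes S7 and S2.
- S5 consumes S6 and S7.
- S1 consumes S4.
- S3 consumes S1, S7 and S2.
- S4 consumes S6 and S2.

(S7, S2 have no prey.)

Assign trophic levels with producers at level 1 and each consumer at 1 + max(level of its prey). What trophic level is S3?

Trophic level 5

S7 is a producer → level 1.
S6 eats S7 (level 1); other prey at levels: S2 1 → level 2.
S4 eats S6 (level 2); other prey at levels: S2 1 → level 3.
S1 eats S4 → level 4.
S3 eats S1 (level 4); other prey at levels: S7 1, S2 1 → level 5.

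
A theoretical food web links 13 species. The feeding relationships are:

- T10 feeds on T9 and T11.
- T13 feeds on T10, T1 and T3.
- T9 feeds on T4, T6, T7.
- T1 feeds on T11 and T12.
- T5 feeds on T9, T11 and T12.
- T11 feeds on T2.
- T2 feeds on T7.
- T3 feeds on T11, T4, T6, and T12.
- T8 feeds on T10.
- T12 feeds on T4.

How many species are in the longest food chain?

One longest chain: T7 → T2 → T11 → T10 → T8.
It has 5 species and 4 links.

5 species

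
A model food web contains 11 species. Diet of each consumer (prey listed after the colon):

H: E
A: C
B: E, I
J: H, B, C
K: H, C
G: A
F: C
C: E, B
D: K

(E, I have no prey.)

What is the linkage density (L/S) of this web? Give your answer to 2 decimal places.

There are L = 14 links among S = 11 species.
L/S = 14/11 = 1.2727 ≈ 1.27.

L/S = 1.27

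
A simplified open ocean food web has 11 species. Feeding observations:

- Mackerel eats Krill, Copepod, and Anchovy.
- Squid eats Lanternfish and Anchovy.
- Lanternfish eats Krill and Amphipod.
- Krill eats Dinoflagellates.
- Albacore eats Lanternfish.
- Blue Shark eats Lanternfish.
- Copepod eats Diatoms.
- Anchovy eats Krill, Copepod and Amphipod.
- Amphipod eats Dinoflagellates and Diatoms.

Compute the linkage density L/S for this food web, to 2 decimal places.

L/S = 1.45

There are L = 16 links among S = 11 species.
L/S = 16/11 = 1.4545 ≈ 1.45.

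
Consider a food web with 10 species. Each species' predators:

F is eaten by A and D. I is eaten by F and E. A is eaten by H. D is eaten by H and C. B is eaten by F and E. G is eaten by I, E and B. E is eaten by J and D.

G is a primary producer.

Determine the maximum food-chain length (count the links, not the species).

One longest chain: G → B → F → A → H.
It has 5 species and 4 links.

4 links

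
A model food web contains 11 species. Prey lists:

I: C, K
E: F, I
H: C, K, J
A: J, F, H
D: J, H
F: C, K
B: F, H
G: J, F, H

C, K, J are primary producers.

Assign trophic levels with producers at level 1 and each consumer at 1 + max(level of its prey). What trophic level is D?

C is a producer → level 1.
H eats C (level 1); other prey at levels: K 1, J 1 → level 2.
D eats H (level 2); other prey at levels: J 1 → level 3.

Trophic level 3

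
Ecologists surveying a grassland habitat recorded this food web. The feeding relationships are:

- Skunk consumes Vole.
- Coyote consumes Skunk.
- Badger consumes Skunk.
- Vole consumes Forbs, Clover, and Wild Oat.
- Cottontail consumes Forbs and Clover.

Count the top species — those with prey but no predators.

Top species (has prey, but nothing eats it): Cottontail, Coyote, Badger.
Count: 3.

3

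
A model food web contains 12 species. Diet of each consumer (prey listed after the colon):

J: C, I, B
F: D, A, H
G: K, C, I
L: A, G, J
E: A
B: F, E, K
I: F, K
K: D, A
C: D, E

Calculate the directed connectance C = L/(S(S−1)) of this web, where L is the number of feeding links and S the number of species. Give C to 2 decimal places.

The web has S = 12 species and L = 22 feeding links.
C = L / (S(S−1)) = 22 / 132 = 0.1667 ≈ 0.17.

C = 0.17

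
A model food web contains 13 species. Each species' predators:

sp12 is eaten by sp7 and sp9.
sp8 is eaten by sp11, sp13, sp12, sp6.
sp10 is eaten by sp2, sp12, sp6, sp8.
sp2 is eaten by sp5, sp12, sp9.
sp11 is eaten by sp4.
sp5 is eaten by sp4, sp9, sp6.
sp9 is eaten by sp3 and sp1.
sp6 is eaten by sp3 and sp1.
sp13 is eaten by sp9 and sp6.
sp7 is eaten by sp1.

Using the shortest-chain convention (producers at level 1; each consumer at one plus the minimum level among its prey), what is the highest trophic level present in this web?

Producers (level 1): sp10.
Following each consumer down to its lowest-level prey: sp10 → sp2 → sp5 → sp4 (levels 1 through 4).
All prey of sp4 (sp5 3, sp11 3) are at level 3 or above, so sp4 is at level 1 + 3 = 4.
Every consumer has at least one prey at level 3 or below, so none exceeds level 4.

4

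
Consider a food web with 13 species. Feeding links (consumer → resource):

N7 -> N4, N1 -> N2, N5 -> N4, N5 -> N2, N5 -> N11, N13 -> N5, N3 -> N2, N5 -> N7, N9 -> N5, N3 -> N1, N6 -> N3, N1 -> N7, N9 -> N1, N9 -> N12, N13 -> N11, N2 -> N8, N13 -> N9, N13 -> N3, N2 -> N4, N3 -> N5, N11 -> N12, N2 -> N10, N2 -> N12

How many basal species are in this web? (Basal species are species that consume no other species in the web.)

Basal species (no prey listed): N10, N4, N12, N8.
Count: 4.

4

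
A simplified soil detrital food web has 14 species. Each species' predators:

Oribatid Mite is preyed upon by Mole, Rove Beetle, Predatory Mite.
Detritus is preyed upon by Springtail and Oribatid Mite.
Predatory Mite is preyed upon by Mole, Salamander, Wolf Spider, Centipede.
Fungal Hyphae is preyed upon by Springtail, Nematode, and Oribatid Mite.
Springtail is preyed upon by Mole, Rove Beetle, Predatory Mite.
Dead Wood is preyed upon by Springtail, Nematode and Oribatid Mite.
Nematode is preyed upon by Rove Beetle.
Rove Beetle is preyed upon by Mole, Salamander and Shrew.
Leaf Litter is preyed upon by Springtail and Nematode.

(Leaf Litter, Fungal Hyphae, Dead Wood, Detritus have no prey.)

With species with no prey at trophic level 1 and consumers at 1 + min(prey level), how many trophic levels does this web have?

4

Basal resources (level 1): Leaf Litter, Fungal Hyphae, Dead Wood, Detritus.
Following each consumer down to its lowest-level prey: Leaf Litter → Nematode → Rove Beetle → Shrew (levels 1 through 4).
All prey of Shrew (Rove Beetle 3) are at level 3 or above, so Shrew is at level 1 + 3 = 4.
Every consumer has at least one prey at level 3 or below, so none exceeds level 4.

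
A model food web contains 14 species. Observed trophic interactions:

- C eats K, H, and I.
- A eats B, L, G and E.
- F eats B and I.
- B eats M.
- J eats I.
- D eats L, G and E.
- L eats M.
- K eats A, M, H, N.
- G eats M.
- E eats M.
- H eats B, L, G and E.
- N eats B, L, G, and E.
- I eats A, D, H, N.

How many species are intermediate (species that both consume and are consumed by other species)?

10

Intermediate species (has both prey and predators): L, B, G, E, H, D, A, N, I, K.
Count: 10.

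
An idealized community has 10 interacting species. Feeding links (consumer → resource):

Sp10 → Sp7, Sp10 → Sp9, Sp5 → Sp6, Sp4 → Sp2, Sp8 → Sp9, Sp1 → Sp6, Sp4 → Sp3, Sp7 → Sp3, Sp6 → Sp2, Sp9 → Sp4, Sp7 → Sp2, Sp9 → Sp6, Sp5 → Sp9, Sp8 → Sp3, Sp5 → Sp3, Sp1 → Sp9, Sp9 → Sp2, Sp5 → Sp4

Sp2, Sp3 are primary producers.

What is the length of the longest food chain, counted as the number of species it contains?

One longest chain: Sp2 → Sp6 → Sp9 → Sp8.
It has 4 species and 3 links.

4 species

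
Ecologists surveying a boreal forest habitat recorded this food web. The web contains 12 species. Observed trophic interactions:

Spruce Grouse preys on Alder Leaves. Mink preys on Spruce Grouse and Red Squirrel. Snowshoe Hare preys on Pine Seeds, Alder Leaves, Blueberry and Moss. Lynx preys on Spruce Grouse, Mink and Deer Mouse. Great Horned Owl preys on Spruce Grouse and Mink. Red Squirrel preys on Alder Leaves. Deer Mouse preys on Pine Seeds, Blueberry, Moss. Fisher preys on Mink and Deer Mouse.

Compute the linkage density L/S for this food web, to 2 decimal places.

L/S = 1.50

There are L = 18 links among S = 12 species.
L/S = 18/12 = 1.5000 ≈ 1.50.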